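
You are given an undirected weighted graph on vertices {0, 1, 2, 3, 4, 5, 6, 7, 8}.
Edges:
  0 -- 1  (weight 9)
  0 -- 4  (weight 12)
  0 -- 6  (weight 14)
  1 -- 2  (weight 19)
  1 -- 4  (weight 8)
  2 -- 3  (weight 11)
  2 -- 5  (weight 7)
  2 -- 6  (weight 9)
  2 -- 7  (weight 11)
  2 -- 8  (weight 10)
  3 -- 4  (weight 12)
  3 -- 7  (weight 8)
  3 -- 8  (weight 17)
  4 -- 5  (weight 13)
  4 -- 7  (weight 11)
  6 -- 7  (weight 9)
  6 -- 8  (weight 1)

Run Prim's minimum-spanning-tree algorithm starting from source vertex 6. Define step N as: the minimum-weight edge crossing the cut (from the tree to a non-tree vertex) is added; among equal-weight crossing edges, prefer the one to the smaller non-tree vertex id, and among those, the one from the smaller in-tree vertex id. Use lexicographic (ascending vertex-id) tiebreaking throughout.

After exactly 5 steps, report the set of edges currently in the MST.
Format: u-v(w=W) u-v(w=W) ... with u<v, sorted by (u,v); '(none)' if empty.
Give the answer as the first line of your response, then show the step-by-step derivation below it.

2-5(w=7) 2-6(w=9) 3-7(w=8) 6-7(w=9) 6-8(w=1)

step 1: add edge 6-8 (w=1); MST = {6-8(w=1)}
step 2: add edge 2-6 (w=9); MST = {2-6(w=9) 6-8(w=1)}
step 3: add edge 2-5 (w=7); MST = {2-5(w=7) 2-6(w=9) 6-8(w=1)}
step 4: add edge 6-7 (w=9); MST = {2-5(w=7) 2-6(w=9) 6-7(w=9) 6-8(w=1)}
step 5: add edge 3-7 (w=8); MST = {2-5(w=7) 2-6(w=9) 3-7(w=8) 6-7(w=9) 6-8(w=1)}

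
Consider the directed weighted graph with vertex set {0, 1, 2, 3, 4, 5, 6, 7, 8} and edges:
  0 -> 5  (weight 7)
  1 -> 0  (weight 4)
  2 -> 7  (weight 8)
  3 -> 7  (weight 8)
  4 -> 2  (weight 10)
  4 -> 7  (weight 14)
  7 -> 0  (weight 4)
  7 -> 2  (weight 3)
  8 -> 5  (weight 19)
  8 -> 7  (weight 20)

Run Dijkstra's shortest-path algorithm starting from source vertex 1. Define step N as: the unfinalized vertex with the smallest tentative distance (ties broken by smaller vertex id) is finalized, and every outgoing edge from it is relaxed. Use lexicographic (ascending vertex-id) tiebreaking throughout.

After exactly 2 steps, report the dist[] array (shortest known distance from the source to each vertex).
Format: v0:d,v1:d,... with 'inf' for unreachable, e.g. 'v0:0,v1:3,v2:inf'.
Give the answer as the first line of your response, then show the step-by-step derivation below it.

v0:4,v1:0,v2:inf,v3:inf,v4:inf,v5:11,v6:inf,v7:inf,v8:inf

step 1: dist = v0:4,v1:0,v2:inf,v3:inf,v4:inf,v5:inf,v6:inf,v7:inf,v8:inf
step 2: dist = v0:4,v1:0,v2:inf,v3:inf,v4:inf,v5:11,v6:inf,v7:inf,v8:inf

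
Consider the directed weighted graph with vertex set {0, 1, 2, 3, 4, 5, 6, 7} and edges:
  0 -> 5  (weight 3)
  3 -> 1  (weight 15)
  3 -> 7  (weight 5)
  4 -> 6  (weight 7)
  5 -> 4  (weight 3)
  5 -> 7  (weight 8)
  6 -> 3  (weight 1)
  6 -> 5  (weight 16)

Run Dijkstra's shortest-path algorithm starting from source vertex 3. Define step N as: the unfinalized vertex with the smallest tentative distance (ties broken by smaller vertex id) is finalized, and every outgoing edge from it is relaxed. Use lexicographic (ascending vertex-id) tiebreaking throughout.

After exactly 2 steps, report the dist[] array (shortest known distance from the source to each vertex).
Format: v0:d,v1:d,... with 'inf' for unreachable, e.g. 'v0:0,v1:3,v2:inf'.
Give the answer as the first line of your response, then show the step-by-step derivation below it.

v0:inf,v1:15,v2:inf,v3:0,v4:inf,v5:inf,v6:inf,v7:5

step 1: dist = v0:inf,v1:15,v2:inf,v3:0,v4:inf,v5:inf,v6:inf,v7:5
step 2: dist = v0:inf,v1:15,v2:inf,v3:0,v4:inf,v5:inf,v6:inf,v7:5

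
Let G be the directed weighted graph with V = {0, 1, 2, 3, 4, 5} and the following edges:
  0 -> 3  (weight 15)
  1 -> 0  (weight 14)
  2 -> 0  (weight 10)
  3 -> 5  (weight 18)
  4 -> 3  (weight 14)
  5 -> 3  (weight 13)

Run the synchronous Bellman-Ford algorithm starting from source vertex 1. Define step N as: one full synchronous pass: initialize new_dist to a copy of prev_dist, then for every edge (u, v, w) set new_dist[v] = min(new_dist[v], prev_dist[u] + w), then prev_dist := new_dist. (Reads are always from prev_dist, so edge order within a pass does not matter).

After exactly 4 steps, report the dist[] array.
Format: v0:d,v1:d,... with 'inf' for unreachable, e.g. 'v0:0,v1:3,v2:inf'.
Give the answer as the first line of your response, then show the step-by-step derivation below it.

v0:14,v1:0,v2:inf,v3:29,v4:inf,v5:47

step 1: dist = v0:14,v1:0,v2:inf,v3:inf,v4:inf,v5:inf
step 2: dist = v0:14,v1:0,v2:inf,v3:29,v4:inf,v5:inf
step 3: dist = v0:14,v1:0,v2:inf,v3:29,v4:inf,v5:47
step 4: dist = v0:14,v1:0,v2:inf,v3:29,v4:inf,v5:47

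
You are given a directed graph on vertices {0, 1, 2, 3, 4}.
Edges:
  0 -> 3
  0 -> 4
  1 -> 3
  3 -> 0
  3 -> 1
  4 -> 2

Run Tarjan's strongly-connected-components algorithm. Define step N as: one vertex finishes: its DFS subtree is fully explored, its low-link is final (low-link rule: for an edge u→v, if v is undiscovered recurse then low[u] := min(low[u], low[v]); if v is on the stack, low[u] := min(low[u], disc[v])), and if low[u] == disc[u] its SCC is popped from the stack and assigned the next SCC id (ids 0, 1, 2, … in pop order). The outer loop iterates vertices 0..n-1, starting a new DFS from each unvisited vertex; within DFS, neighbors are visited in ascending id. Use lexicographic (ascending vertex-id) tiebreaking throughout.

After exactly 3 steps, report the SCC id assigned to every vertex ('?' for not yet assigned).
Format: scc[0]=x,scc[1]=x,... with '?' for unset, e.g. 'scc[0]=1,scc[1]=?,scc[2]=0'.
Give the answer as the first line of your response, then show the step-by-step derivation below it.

scc[0]=?,scc[1]=?,scc[2]=0,scc[3]=?,scc[4]=?

step 1: low=(low[0]=0,low[1]=1,low[2]=?,low[3]=0,low[4]=?); scc=(scc[0]=?,scc[1]=?,scc[2]=?,scc[3]=?,scc[4]=?)
step 2: low=(low[0]=0,low[1]=1,low[2]=?,low[3]=0,low[4]=?); scc=(scc[0]=?,scc[1]=?,scc[2]=?,scc[3]=?,scc[4]=?)
step 3: low=(low[0]=0,low[1]=1,low[2]=4,low[3]=0,low[4]=3); scc=(scc[0]=?,scc[1]=?,scc[2]=0,scc[3]=?,scc[4]=?)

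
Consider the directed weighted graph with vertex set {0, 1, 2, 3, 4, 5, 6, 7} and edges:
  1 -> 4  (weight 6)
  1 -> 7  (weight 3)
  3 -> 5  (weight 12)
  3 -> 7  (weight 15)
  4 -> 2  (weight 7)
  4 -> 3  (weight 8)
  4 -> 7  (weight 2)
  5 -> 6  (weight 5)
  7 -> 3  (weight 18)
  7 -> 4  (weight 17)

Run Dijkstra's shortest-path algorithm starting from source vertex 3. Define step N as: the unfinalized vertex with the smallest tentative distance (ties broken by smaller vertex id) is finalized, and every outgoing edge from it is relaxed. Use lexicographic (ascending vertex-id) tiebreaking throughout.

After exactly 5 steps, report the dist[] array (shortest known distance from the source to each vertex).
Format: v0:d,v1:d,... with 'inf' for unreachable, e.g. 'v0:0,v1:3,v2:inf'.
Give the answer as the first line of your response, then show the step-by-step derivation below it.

v0:inf,v1:inf,v2:39,v3:0,v4:32,v5:12,v6:17,v7:15

step 1: dist = v0:inf,v1:inf,v2:inf,v3:0,v4:inf,v5:12,v6:inf,v7:15
step 2: dist = v0:inf,v1:inf,v2:inf,v3:0,v4:inf,v5:12,v6:17,v7:15
step 3: dist = v0:inf,v1:inf,v2:inf,v3:0,v4:32,v5:12,v6:17,v7:15
step 4: dist = v0:inf,v1:inf,v2:inf,v3:0,v4:32,v5:12,v6:17,v7:15
step 5: dist = v0:inf,v1:inf,v2:39,v3:0,v4:32,v5:12,v6:17,v7:15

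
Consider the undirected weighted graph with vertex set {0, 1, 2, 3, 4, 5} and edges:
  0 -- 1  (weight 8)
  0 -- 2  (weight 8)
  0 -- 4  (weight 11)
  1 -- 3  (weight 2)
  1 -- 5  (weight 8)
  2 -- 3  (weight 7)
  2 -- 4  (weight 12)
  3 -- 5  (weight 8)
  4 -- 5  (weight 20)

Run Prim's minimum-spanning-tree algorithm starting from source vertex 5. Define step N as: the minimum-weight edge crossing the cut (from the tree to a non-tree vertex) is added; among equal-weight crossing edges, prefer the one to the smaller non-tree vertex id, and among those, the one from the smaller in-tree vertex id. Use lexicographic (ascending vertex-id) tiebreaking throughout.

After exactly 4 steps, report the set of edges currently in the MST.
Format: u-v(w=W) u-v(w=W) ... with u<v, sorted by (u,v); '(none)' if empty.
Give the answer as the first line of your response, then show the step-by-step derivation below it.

0-1(w=8) 1-3(w=2) 1-5(w=8) 2-3(w=7)

step 1: add edge 1-5 (w=8); MST = {1-5(w=8)}
step 2: add edge 1-3 (w=2); MST = {1-3(w=2) 1-5(w=8)}
step 3: add edge 2-3 (w=7); MST = {1-3(w=2) 1-5(w=8) 2-3(w=7)}
step 4: add edge 0-1 (w=8); MST = {0-1(w=8) 1-3(w=2) 1-5(w=8) 2-3(w=7)}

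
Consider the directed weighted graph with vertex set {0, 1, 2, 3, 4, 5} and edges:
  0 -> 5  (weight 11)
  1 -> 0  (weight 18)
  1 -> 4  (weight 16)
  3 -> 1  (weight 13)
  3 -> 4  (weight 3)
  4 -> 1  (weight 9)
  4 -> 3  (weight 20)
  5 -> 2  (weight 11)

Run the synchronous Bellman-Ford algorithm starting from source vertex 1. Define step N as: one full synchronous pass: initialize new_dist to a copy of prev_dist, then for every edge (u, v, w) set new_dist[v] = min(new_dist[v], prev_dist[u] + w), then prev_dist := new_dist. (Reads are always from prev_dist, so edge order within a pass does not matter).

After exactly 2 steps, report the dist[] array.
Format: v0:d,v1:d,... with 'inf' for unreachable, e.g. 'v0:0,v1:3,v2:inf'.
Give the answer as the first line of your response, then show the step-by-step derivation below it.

v0:18,v1:0,v2:inf,v3:36,v4:16,v5:29

step 1: dist = v0:18,v1:0,v2:inf,v3:inf,v4:16,v5:inf
step 2: dist = v0:18,v1:0,v2:inf,v3:36,v4:16,v5:29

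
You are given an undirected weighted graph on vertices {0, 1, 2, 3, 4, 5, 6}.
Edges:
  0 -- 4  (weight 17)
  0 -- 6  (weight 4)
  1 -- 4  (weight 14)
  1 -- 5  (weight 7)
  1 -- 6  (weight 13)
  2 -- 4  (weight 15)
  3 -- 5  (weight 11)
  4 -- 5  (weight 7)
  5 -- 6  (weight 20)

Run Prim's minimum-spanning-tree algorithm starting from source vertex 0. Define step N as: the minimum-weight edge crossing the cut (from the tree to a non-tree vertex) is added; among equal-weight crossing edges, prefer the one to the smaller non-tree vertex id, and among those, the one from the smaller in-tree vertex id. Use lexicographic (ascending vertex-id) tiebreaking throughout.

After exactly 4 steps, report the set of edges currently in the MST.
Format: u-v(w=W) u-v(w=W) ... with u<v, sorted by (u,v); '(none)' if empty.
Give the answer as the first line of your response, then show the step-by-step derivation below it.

0-6(w=4) 1-5(w=7) 1-6(w=13) 4-5(w=7)

step 1: add edge 0-6 (w=4); MST = {0-6(w=4)}
step 2: add edge 1-6 (w=13); MST = {0-6(w=4) 1-6(w=13)}
step 3: add edge 1-5 (w=7); MST = {0-6(w=4) 1-5(w=7) 1-6(w=13)}
step 4: add edge 4-5 (w=7); MST = {0-6(w=4) 1-5(w=7) 1-6(w=13) 4-5(w=7)}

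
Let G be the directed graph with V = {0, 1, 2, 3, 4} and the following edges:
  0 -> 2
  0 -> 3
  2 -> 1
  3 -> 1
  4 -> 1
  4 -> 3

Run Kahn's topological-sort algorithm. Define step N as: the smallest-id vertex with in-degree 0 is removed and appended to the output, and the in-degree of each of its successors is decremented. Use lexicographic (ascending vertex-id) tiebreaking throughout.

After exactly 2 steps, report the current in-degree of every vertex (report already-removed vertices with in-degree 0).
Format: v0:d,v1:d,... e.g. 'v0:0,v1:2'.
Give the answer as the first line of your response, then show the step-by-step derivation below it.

v0:0,v1:2,v2:0,v3:1,v4:0

step 1: output 0; order=[0]; indeg=(0,3,0,1,0)
step 2: output 2; order=[0,2]; indeg=(0,2,0,1,0)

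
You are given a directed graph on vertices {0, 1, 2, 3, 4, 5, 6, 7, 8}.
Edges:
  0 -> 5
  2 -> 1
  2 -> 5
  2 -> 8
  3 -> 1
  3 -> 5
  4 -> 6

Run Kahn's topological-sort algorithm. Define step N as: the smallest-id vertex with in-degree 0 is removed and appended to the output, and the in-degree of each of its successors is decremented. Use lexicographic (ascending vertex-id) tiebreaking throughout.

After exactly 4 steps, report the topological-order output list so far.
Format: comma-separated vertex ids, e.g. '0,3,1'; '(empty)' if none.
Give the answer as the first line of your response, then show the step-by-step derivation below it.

0,2,3,1

step 1: output 0; order=[0]; indeg=(0,2,0,0,0,2,1,0,1)
step 2: output 2; order=[0,2]; indeg=(0,1,0,0,0,1,1,0,0)
step 3: output 3; order=[0,2,3]; indeg=(0,0,0,0,0,0,1,0,0)
step 4: output 1; order=[0,2,3,1]; indeg=(0,0,0,0,0,0,1,0,0)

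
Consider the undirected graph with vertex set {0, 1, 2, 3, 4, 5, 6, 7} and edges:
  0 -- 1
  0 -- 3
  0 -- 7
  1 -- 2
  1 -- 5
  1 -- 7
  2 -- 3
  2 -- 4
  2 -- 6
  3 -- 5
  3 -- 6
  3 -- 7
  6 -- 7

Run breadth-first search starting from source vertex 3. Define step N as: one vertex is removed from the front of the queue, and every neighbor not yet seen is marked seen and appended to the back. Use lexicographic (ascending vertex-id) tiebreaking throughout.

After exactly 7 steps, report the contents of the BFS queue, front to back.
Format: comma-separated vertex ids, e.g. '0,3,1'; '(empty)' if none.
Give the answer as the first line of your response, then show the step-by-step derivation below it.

4

step 1: dequeue 3; queue=[0,2,5,6,7]; order=3
step 2: dequeue 0; queue=[2,5,6,7,1]; order=3,0
step 3: dequeue 2; queue=[5,6,7,1,4]; order=3,0,2
step 4: dequeue 5; queue=[6,7,1,4]; order=3,0,2,5
step 5: dequeue 6; queue=[7,1,4]; order=3,0,2,5,6
step 6: dequeue 7; queue=[1,4]; order=3,0,2,5,6,7
step 7: dequeue 1; queue=[4]; order=3,0,2,5,6,7,1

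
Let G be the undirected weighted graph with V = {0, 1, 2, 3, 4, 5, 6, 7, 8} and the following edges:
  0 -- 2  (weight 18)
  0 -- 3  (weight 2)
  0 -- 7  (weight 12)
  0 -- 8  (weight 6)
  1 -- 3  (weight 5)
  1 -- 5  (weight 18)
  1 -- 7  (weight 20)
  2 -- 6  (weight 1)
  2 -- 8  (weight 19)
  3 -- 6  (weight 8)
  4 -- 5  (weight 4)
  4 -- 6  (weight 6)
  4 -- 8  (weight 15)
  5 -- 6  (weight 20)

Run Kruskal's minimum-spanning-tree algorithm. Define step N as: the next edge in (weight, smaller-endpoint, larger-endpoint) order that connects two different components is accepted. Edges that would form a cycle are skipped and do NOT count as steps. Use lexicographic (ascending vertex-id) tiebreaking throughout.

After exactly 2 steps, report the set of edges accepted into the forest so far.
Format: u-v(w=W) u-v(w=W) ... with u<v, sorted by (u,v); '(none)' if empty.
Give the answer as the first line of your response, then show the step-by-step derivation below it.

0-3(w=2) 2-6(w=1)

step 1: add edge 2-6 (w=1); MST = {2-6(w=1)}
step 2: add edge 0-3 (w=2); MST = {0-3(w=2) 2-6(w=1)}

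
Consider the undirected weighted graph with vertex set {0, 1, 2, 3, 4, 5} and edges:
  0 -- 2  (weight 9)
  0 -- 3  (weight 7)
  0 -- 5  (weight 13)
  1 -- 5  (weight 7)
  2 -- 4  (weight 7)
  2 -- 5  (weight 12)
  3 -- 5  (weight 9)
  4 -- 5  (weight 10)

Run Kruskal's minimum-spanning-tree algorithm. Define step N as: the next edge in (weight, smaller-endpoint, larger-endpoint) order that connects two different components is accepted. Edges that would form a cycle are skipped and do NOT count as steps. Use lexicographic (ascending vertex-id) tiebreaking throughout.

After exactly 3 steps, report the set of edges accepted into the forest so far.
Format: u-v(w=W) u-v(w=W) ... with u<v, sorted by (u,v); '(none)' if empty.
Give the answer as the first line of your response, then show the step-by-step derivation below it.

0-3(w=7) 1-5(w=7) 2-4(w=7)

step 1: add edge 0-3 (w=7); MST = {0-3(w=7)}
step 2: add edge 1-5 (w=7); MST = {0-3(w=7) 1-5(w=7)}
step 3: add edge 2-4 (w=7); MST = {0-3(w=7) 1-5(w=7) 2-4(w=7)}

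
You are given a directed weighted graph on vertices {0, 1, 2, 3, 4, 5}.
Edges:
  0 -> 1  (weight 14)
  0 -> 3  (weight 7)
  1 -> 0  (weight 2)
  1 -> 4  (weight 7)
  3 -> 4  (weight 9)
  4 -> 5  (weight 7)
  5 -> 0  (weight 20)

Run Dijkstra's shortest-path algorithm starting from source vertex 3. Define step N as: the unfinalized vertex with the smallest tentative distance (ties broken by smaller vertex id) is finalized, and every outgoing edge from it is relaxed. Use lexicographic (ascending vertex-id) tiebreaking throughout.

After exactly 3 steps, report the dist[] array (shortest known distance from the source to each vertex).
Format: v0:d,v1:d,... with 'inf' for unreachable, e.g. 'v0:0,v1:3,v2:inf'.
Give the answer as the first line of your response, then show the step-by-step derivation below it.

v0:36,v1:inf,v2:inf,v3:0,v4:9,v5:16

step 1: dist = v0:inf,v1:inf,v2:inf,v3:0,v4:9,v5:inf
step 2: dist = v0:inf,v1:inf,v2:inf,v3:0,v4:9,v5:16
step 3: dist = v0:36,v1:inf,v2:inf,v3:0,v4:9,v5:16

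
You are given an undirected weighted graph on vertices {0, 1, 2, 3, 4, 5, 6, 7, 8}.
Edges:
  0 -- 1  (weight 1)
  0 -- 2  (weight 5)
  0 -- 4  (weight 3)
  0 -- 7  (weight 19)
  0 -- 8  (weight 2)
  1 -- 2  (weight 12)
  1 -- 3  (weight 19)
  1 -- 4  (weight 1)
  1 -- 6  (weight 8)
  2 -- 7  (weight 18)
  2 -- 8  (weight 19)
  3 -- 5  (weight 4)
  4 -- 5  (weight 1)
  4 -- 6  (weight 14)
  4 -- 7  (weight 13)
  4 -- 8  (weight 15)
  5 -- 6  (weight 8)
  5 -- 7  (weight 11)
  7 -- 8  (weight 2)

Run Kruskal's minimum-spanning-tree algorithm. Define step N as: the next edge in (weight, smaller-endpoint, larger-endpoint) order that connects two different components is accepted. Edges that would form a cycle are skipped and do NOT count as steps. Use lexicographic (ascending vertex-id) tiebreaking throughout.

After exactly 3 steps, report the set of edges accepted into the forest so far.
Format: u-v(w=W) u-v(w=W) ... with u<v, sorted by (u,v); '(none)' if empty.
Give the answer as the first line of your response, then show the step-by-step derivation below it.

0-1(w=1) 1-4(w=1) 4-5(w=1)

step 1: add edge 0-1 (w=1); MST = {0-1(w=1)}
step 2: add edge 1-4 (w=1); MST = {0-1(w=1) 1-4(w=1)}
step 3: add edge 4-5 (w=1); MST = {0-1(w=1) 1-4(w=1) 4-5(w=1)}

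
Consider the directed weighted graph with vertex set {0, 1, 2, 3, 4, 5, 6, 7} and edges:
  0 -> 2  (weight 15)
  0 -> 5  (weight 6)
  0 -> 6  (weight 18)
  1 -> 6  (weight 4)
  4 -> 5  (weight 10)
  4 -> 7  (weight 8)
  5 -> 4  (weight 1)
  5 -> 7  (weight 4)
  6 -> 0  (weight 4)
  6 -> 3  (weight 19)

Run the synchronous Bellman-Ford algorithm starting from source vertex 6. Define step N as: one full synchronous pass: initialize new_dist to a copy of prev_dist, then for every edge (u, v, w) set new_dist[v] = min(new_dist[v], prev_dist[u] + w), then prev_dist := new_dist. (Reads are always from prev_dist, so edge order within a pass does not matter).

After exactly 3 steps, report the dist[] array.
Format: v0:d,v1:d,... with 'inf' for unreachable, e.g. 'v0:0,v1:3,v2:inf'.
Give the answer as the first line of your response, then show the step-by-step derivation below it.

v0:4,v1:inf,v2:19,v3:19,v4:11,v5:10,v6:0,v7:14

step 1: dist = v0:4,v1:inf,v2:inf,v3:19,v4:inf,v5:inf,v6:0,v7:inf
step 2: dist = v0:4,v1:inf,v2:19,v3:19,v4:inf,v5:10,v6:0,v7:inf
step 3: dist = v0:4,v1:inf,v2:19,v3:19,v4:11,v5:10,v6:0,v7:14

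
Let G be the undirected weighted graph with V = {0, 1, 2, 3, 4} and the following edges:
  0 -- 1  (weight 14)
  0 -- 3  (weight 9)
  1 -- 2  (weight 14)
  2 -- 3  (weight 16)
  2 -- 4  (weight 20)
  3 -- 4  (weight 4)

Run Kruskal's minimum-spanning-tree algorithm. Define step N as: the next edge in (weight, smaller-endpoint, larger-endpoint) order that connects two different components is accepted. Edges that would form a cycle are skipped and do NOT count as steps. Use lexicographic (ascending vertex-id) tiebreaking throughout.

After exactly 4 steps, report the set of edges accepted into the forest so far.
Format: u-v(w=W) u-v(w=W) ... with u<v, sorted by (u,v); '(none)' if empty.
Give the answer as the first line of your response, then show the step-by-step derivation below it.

0-1(w=14) 0-3(w=9) 1-2(w=14) 3-4(w=4)

step 1: add edge 3-4 (w=4); MST = {3-4(w=4)}
step 2: add edge 0-3 (w=9); MST = {0-3(w=9) 3-4(w=4)}
step 3: add edge 0-1 (w=14); MST = {0-1(w=14) 0-3(w=9) 3-4(w=4)}
step 4: add edge 1-2 (w=14); MST = {0-1(w=14) 0-3(w=9) 1-2(w=14) 3-4(w=4)}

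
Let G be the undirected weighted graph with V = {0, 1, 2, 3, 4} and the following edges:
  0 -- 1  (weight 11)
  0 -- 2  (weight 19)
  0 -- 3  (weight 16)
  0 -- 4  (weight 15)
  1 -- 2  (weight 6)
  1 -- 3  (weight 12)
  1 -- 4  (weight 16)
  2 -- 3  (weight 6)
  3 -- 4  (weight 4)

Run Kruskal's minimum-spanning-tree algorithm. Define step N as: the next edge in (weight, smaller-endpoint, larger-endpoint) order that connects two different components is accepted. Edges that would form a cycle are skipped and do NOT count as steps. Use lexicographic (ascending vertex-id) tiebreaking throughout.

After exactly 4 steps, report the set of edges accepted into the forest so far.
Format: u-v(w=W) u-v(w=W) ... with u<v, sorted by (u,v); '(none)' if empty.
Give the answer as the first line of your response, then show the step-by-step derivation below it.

0-1(w=11) 1-2(w=6) 2-3(w=6) 3-4(w=4)

step 1: add edge 3-4 (w=4); MST = {3-4(w=4)}
step 2: add edge 1-2 (w=6); MST = {1-2(w=6) 3-4(w=4)}
step 3: add edge 2-3 (w=6); MST = {1-2(w=6) 2-3(w=6) 3-4(w=4)}
step 4: add edge 0-1 (w=11); MST = {0-1(w=11) 1-2(w=6) 2-3(w=6) 3-4(w=4)}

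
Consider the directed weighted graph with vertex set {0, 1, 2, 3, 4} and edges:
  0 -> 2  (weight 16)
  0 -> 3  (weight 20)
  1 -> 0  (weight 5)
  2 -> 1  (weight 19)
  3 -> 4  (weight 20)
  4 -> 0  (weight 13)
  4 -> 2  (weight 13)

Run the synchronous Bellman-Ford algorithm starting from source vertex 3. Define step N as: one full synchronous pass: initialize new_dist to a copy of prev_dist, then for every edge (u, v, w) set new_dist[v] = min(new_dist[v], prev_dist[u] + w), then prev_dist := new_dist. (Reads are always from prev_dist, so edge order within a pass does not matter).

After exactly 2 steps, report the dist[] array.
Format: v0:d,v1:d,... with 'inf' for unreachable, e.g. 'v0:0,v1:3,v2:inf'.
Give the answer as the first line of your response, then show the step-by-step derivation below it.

v0:33,v1:inf,v2:33,v3:0,v4:20

step 1: dist = v0:inf,v1:inf,v2:inf,v3:0,v4:20
step 2: dist = v0:33,v1:inf,v2:33,v3:0,v4:20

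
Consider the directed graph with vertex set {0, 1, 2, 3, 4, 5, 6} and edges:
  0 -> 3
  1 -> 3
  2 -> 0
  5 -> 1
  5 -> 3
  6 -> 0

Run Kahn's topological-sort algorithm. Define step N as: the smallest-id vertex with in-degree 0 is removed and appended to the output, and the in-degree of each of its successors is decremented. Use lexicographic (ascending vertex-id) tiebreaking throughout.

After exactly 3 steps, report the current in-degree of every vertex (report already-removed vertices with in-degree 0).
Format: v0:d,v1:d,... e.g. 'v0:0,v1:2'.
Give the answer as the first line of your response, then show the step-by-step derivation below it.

v0:1,v1:0,v2:0,v3:2,v4:0,v5:0,v6:0

step 1: output 2; order=[2]; indeg=(1,1,0,3,0,0,0)
step 2: output 4; order=[2,4]; indeg=(1,1,0,3,0,0,0)
step 3: output 5; order=[2,4,5]; indeg=(1,0,0,2,0,0,0)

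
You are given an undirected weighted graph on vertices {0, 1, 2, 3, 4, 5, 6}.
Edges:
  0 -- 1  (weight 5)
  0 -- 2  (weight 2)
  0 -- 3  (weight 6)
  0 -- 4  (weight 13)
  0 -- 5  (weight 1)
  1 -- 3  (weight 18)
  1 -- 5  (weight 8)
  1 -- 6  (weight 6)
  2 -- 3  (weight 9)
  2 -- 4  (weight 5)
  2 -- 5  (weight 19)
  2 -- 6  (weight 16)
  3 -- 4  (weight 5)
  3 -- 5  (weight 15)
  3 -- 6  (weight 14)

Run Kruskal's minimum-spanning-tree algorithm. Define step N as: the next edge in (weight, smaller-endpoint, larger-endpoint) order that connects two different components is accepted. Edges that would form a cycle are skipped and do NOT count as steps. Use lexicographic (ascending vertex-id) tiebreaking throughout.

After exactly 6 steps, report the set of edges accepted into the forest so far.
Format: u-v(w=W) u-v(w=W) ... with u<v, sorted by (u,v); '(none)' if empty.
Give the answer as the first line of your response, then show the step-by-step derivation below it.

0-1(w=5) 0-2(w=2) 0-5(w=1) 1-6(w=6) 2-4(w=5) 3-4(w=5)

step 1: add edge 0-5 (w=1); MST = {0-5(w=1)}
step 2: add edge 0-2 (w=2); MST = {0-2(w=2) 0-5(w=1)}
step 3: add edge 0-1 (w=5); MST = {0-1(w=5) 0-2(w=2) 0-5(w=1)}
step 4: add edge 2-4 (w=5); MST = {0-1(w=5) 0-2(w=2) 0-5(w=1) 2-4(w=5)}
step 5: add edge 3-4 (w=5); MST = {0-1(w=5) 0-2(w=2) 0-5(w=1) 2-4(w=5) 3-4(w=5)}
step 6: add edge 1-6 (w=6); MST = {0-1(w=5) 0-2(w=2) 0-5(w=1) 1-6(w=6) 2-4(w=5) 3-4(w=5)}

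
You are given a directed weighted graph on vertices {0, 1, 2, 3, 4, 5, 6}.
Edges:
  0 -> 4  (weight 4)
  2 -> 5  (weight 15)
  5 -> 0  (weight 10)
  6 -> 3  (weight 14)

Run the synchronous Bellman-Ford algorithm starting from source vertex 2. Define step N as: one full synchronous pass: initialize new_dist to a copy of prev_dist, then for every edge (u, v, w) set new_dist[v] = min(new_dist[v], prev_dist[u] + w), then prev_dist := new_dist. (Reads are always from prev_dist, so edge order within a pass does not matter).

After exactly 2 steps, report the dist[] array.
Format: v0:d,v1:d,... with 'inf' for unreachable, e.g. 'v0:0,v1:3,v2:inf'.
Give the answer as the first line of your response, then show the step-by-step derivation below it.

v0:25,v1:inf,v2:0,v3:inf,v4:inf,v5:15,v6:inf

step 1: dist = v0:inf,v1:inf,v2:0,v3:inf,v4:inf,v5:15,v6:inf
step 2: dist = v0:25,v1:inf,v2:0,v3:inf,v4:inf,v5:15,v6:inf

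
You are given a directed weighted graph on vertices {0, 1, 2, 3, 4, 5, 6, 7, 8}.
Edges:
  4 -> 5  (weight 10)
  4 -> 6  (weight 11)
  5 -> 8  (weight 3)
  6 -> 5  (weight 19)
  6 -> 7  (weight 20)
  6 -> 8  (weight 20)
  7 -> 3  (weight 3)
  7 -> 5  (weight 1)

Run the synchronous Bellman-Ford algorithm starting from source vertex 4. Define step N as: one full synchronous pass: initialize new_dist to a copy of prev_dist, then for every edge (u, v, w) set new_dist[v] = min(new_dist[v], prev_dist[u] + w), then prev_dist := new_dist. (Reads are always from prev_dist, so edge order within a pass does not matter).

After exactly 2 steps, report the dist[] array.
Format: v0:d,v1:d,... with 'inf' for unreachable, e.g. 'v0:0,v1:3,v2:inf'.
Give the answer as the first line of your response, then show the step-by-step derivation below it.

v0:inf,v1:inf,v2:inf,v3:inf,v4:0,v5:10,v6:11,v7:31,v8:13

step 1: dist = v0:inf,v1:inf,v2:inf,v3:inf,v4:0,v5:10,v6:11,v7:inf,v8:inf
step 2: dist = v0:inf,v1:inf,v2:inf,v3:inf,v4:0,v5:10,v6:11,v7:31,v8:13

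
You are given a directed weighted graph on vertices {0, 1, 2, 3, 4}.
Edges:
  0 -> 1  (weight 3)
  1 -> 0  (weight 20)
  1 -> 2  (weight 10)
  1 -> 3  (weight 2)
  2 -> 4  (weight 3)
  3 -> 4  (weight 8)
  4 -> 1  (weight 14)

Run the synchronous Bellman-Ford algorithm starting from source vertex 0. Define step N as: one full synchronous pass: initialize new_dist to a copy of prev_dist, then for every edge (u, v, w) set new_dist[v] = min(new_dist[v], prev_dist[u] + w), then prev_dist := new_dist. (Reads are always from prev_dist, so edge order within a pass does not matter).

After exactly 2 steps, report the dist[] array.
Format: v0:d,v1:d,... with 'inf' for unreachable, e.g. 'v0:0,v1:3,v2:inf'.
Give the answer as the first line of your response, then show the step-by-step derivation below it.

v0:0,v1:3,v2:13,v3:5,v4:inf

step 1: dist = v0:0,v1:3,v2:inf,v3:inf,v4:inf
step 2: dist = v0:0,v1:3,v2:13,v3:5,v4:inf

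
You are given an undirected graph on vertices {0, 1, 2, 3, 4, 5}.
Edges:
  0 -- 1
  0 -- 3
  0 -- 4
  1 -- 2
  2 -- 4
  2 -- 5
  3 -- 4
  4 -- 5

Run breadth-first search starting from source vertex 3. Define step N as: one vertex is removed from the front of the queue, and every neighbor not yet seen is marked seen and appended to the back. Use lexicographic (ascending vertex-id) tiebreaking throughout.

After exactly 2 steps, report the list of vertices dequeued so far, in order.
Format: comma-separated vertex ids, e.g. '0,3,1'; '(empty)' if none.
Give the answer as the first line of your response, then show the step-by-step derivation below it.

3,0

step 1: dequeue 3; queue=[0,4]; order=3
step 2: dequeue 0; queue=[4,1]; order=3,0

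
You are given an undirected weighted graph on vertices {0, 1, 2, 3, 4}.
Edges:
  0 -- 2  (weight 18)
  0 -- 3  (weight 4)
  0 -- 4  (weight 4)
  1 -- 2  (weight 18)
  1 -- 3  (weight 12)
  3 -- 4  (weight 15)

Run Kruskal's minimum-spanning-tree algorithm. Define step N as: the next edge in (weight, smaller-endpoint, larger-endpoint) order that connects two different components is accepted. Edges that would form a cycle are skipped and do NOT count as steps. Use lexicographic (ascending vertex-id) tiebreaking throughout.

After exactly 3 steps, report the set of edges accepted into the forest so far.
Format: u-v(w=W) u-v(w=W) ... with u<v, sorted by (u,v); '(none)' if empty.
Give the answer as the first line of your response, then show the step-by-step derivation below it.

0-3(w=4) 0-4(w=4) 1-3(w=12)

step 1: add edge 0-3 (w=4); MST = {0-3(w=4)}
step 2: add edge 0-4 (w=4); MST = {0-3(w=4) 0-4(w=4)}
step 3: add edge 1-3 (w=12); MST = {0-3(w=4) 0-4(w=4) 1-3(w=12)}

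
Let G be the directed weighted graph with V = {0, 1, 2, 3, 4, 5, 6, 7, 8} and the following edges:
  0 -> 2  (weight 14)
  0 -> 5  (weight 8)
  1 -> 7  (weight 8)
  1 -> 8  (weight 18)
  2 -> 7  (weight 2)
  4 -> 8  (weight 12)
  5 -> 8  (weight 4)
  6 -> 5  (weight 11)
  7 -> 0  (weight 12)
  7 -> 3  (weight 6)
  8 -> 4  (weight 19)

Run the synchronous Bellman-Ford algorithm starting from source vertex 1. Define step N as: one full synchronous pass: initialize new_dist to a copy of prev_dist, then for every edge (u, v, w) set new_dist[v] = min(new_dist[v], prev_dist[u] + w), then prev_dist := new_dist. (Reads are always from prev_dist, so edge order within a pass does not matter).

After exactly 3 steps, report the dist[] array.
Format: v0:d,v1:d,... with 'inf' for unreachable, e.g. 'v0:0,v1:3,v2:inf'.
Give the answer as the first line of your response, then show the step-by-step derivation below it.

v0:20,v1:0,v2:34,v3:14,v4:37,v5:28,v6:inf,v7:8,v8:18

step 1: dist = v0:inf,v1:0,v2:inf,v3:inf,v4:inf,v5:inf,v6:inf,v7:8,v8:18
step 2: dist = v0:20,v1:0,v2:inf,v3:14,v4:37,v5:inf,v6:inf,v7:8,v8:18
step 3: dist = v0:20,v1:0,v2:34,v3:14,v4:37,v5:28,v6:inf,v7:8,v8:18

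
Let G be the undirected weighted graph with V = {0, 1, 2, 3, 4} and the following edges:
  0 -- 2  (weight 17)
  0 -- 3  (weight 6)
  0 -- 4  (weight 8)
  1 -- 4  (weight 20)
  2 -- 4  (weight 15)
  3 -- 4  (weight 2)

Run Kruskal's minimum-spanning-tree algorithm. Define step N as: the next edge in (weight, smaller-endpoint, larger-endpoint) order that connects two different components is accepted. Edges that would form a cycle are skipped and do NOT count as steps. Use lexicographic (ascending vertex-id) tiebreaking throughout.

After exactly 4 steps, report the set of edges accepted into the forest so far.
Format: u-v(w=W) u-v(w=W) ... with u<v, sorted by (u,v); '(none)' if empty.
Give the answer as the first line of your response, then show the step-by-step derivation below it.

0-3(w=6) 1-4(w=20) 2-4(w=15) 3-4(w=2)

step 1: add edge 3-4 (w=2); MST = {3-4(w=2)}
step 2: add edge 0-3 (w=6); MST = {0-3(w=6) 3-4(w=2)}
step 3: add edge 2-4 (w=15); MST = {0-3(w=6) 2-4(w=15) 3-4(w=2)}
step 4: add edge 1-4 (w=20); MST = {0-3(w=6) 1-4(w=20) 2-4(w=15) 3-4(w=2)}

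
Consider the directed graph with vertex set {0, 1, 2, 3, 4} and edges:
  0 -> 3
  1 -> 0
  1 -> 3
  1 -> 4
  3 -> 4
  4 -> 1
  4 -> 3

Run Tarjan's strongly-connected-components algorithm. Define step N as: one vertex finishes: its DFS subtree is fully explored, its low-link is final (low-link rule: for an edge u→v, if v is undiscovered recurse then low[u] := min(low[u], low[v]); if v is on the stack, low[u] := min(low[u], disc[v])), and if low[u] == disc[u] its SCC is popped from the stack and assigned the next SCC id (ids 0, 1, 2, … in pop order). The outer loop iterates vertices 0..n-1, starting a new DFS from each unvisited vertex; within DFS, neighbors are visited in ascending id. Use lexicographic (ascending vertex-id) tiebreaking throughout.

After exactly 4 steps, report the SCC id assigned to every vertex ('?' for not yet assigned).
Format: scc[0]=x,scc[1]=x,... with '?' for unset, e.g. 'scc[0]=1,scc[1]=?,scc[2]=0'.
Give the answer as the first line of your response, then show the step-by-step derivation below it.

scc[0]=0,scc[1]=0,scc[2]=?,scc[3]=0,scc[4]=0

step 1: low=(low[0]=0,low[1]=0,low[2]=?,low[3]=1,low[4]=2); scc=(scc[0]=?,scc[1]=?,scc[2]=?,scc[3]=?,scc[4]=?)
step 2: low=(low[0]=0,low[1]=0,low[2]=?,low[3]=1,low[4]=0); scc=(scc[0]=?,scc[1]=?,scc[2]=?,scc[3]=?,scc[4]=?)
step 3: low=(low[0]=0,low[1]=0,low[2]=?,low[3]=0,low[4]=0); scc=(scc[0]=?,scc[1]=?,scc[2]=?,scc[3]=?,scc[4]=?)
step 4: low=(low[0]=0,low[1]=0,low[2]=?,low[3]=0,low[4]=0); scc=(scc[0]=0,scc[1]=0,scc[2]=?,scc[3]=0,scc[4]=0)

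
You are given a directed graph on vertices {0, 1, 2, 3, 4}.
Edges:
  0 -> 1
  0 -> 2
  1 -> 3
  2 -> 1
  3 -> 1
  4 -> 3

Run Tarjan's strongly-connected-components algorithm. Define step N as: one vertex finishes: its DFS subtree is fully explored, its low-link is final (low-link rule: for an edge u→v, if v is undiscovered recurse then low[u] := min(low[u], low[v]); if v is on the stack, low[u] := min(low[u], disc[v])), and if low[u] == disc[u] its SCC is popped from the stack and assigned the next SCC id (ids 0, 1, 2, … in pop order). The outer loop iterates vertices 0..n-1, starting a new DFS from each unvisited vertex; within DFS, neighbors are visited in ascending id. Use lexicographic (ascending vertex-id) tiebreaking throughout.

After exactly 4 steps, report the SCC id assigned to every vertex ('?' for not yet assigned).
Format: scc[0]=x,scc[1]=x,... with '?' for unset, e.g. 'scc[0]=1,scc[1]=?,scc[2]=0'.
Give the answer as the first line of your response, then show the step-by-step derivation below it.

scc[0]=2,scc[1]=0,scc[2]=1,scc[3]=0,scc[4]=?

step 1: low=(low[0]=0,low[1]=1,low[2]=?,low[3]=1,low[4]=?); scc=(scc[0]=?,scc[1]=?,scc[2]=?,scc[3]=?,scc[4]=?)
step 2: low=(low[0]=0,low[1]=1,low[2]=?,low[3]=1,low[4]=?); scc=(scc[0]=?,scc[1]=0,scc[2]=?,scc[3]=0,scc[4]=?)
step 3: low=(low[0]=0,low[1]=1,low[2]=3,low[3]=1,low[4]=?); scc=(scc[0]=?,scc[1]=0,scc[2]=1,scc[3]=0,scc[4]=?)
step 4: low=(low[0]=0,low[1]=1,low[2]=3,low[3]=1,low[4]=?); scc=(scc[0]=2,scc[1]=0,scc[2]=1,scc[3]=0,scc[4]=?)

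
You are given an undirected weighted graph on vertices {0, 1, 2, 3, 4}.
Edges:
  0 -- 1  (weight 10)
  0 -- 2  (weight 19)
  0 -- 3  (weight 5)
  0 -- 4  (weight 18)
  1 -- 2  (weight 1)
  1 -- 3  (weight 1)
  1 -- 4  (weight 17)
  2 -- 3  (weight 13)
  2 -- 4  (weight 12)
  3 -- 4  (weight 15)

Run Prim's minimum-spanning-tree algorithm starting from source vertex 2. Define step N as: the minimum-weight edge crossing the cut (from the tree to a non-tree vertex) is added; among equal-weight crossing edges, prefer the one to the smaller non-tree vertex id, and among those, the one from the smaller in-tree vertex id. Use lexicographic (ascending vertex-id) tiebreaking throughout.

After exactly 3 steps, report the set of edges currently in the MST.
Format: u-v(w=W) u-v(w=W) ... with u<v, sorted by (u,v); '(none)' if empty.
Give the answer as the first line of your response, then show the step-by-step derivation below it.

0-3(w=5) 1-2(w=1) 1-3(w=1)

step 1: add edge 1-2 (w=1); MST = {1-2(w=1)}
step 2: add edge 1-3 (w=1); MST = {1-2(w=1) 1-3(w=1)}
step 3: add edge 0-3 (w=5); MST = {0-3(w=5) 1-2(w=1) 1-3(w=1)}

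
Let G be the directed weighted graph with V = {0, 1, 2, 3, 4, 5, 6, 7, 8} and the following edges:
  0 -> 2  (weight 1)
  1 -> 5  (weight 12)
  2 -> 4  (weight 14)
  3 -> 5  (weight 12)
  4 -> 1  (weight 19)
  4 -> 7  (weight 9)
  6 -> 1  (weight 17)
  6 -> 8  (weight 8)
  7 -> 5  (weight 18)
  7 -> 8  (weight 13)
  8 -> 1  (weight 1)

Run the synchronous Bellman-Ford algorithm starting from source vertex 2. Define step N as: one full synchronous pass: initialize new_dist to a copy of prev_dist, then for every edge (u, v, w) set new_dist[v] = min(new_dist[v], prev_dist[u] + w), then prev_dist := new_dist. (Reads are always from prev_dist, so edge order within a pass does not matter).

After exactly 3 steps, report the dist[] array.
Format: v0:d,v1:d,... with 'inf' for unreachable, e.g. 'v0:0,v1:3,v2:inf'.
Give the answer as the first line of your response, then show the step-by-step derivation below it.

v0:inf,v1:33,v2:0,v3:inf,v4:14,v5:41,v6:inf,v7:23,v8:36

step 1: dist = v0:inf,v1:inf,v2:0,v3:inf,v4:14,v5:inf,v6:inf,v7:inf,v8:inf
step 2: dist = v0:inf,v1:33,v2:0,v3:inf,v4:14,v5:inf,v6:inf,v7:23,v8:inf
step 3: dist = v0:inf,v1:33,v2:0,v3:inf,v4:14,v5:41,v6:inf,v7:23,v8:36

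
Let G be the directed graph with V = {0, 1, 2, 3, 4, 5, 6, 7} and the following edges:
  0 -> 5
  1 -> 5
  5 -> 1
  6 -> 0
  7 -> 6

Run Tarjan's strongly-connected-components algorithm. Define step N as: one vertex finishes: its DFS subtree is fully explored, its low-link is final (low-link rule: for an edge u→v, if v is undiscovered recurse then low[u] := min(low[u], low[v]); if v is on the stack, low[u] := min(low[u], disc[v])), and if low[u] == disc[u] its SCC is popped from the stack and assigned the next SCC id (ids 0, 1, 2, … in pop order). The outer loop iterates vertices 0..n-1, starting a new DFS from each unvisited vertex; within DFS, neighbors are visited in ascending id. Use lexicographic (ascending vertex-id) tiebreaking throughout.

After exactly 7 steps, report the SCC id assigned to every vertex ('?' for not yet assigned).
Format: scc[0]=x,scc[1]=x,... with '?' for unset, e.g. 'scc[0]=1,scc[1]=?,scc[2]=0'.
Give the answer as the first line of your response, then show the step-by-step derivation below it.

scc[0]=1,scc[1]=0,scc[2]=2,scc[3]=3,scc[4]=4,scc[5]=0,scc[6]=5,scc[7]=?

step 1: low=(low[0]=0,low[1]=1,low[2]=?,low[3]=?,low[4]=?,low[5]=1,low[6]=?,low[7]=?); scc=(scc[0]=?,scc[1]=?,scc[2]=?,scc[3]=?,scc[4]=?,scc[5]=?,scc[6]=?,scc[7]=?)
step 2: low=(low[0]=0,low[1]=1,low[2]=?,low[3]=?,low[4]=?,low[5]=1,low[6]=?,low[7]=?); scc=(scc[0]=?,scc[1]=0,scc[2]=?,scc[3]=?,scc[4]=?,scc[5]=0,scc[6]=?,scc[7]=?)
step 3: low=(low[0]=0,low[1]=1,low[2]=?,low[3]=?,low[4]=?,low[5]=1,low[6]=?,low[7]=?); scc=(scc[0]=1,scc[1]=0,scc[2]=?,scc[3]=?,scc[4]=?,scc[5]=0,scc[6]=?,scc[7]=?)
step 4: low=(low[0]=0,low[1]=1,low[2]=3,low[3]=?,low[4]=?,low[5]=1,low[6]=?,low[7]=?); scc=(scc[0]=1,scc[1]=0,scc[2]=2,scc[3]=?,scc[4]=?,scc[5]=0,scc[6]=?,scc[7]=?)
step 5: low=(low[0]=0,low[1]=1,low[2]=3,low[3]=4,low[4]=?,low[5]=1,low[6]=?,low[7]=?); scc=(scc[0]=1,scc[1]=0,scc[2]=2,scc[3]=3,scc[4]=?,scc[5]=0,scc[6]=?,scc[7]=?)
step 6: low=(low[0]=0,low[1]=1,low[2]=3,low[3]=4,low[4]=5,low[5]=1,low[6]=?,low[7]=?); scc=(scc[0]=1,scc[1]=0,scc[2]=2,scc[3]=3,scc[4]=4,scc[5]=0,scc[6]=?,scc[7]=?)
step 7: low=(low[0]=0,low[1]=1,low[2]=3,low[3]=4,low[4]=5,low[5]=1,low[6]=6,low[7]=?); scc=(scc[0]=1,scc[1]=0,scc[2]=2,scc[3]=3,scc[4]=4,scc[5]=0,scc[6]=5,scc[7]=?)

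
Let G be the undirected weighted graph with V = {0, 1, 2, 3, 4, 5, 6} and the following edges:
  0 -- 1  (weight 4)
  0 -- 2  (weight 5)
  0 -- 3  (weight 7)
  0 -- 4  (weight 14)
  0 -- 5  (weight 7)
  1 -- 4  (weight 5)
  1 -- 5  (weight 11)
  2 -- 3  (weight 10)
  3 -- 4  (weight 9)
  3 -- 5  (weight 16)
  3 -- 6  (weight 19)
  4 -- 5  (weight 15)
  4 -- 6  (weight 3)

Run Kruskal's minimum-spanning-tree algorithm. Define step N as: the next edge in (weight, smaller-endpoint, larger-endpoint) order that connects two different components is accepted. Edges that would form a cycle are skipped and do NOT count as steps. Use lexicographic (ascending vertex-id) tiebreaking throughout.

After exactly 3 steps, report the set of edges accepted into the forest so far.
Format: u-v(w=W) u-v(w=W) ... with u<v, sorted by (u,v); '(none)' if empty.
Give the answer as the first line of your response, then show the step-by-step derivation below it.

0-1(w=4) 0-2(w=5) 4-6(w=3)

step 1: add edge 4-6 (w=3); MST = {4-6(w=3)}
step 2: add edge 0-1 (w=4); MST = {0-1(w=4) 4-6(w=3)}
step 3: add edge 0-2 (w=5); MST = {0-1(w=4) 0-2(w=5) 4-6(w=3)}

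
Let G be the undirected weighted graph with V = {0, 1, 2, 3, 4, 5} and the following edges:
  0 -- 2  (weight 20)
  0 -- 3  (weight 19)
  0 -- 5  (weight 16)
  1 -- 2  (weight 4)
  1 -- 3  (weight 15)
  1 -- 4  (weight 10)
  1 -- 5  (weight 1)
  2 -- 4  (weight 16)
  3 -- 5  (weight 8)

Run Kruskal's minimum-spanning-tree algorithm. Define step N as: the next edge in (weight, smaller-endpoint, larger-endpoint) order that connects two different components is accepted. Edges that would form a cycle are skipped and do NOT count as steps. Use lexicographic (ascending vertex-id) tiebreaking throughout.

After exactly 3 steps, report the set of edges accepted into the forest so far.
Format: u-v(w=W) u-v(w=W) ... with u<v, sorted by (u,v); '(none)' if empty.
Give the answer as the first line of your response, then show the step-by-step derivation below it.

1-2(w=4) 1-5(w=1) 3-5(w=8)

step 1: add edge 1-5 (w=1); MST = {1-5(w=1)}
step 2: add edge 1-2 (w=4); MST = {1-2(w=4) 1-5(w=1)}
step 3: add edge 3-5 (w=8); MST = {1-2(w=4) 1-5(w=1) 3-5(w=8)}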